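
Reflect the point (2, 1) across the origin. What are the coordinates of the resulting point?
(-2, -1)

Reflection across origin: (2, 1) → (-2, -1)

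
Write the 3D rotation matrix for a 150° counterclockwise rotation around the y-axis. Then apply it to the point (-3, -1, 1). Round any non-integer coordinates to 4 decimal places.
R = [[-√3/2, 0, 1/2], [0, 1, 0], [-1/2, 0, -√3/2]]; R·(-3, -1, 1) = (3.0981, -1.0000, 0.6340)

Rotation matrix for 150° around y-axis:
cos(150°) = -√3/2, sin(150°) = 1/2
R = [[-√3/2, 0, 1/2], [0, 1, 0], [-1/2, 0, -√3/2]]
Apply to (-3, -1, 1): R·[-3, -1, 1]ᵀ = (3.0981, -1.0000, 0.6340)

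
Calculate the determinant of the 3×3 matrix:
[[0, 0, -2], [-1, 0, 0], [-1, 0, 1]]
0

Expansion along first row:
det = 0·det([[0,0],[0,1]]) - 0·det([[-1,0],[-1,1]]) + -2·det([[-1,0],[-1,0]])
    = 0·(0·1 - 0·0) - 0·(-1·1 - 0·-1) + -2·(-1·0 - 0·-1)
    = 0·0 - 0·-1 + -2·0
    = 0 + 0 + 0 = 0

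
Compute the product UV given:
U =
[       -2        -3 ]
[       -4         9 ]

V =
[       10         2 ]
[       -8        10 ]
UV =
[        4       -34 ]
[     -112        82 ]

Matrix multiplication: (UV)[i][j] = sum over k of U[i][k] * V[k][j].
  (UV)[0][0] = (-2)*(10) + (-3)*(-8) = 4
  (UV)[0][1] = (-2)*(2) + (-3)*(10) = -34
  (UV)[1][0] = (-4)*(10) + (9)*(-8) = -112
  (UV)[1][1] = (-4)*(2) + (9)*(10) = 82
UV =
[        4       -34 ]
[     -112        82 ]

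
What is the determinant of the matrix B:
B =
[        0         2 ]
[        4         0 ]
det(B) = -8

For a 2×2 matrix [[a, b], [c, d]], det = a*d - b*c.
det(B) = (0)*(0) - (2)*(4) = 0 - 8 = -8.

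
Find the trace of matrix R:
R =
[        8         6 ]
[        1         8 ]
tr(R) = 8 + 8 = 16

The trace of a square matrix is the sum of its diagonal entries.
Diagonal entries of R: R[0][0] = 8, R[1][1] = 8.
tr(R) = 8 + 8 = 16.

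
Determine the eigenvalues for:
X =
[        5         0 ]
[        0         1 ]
λ = 1, 5

Solve det(X - λI) = 0. For a 2×2 matrix the characteristic equation is λ² - (trace)λ + det = 0.
trace(X) = a + d = 5 + 1 = 6.
det(X) = a*d - b*c = (5)*(1) - (0)*(0) = 5 - 0 = 5.
Characteristic equation: λ² - (6)λ + (5) = 0.
Discriminant = (6)² - 4*(5) = 36 - 20 = 16.
λ = (6 ± √16) / 2 = (6 ± 4) / 2 = 1, 5.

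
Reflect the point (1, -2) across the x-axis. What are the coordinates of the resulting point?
(1, 2)

Reflection across x-axis: (1, -2) → (1, 2)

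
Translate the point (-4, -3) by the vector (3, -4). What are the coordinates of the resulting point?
(-1, -7)

Translation by (3, -4):
x' = -4 + 3 = -1
y' = -3 + -4 = -7
Homogeneous matrix: [[1, 0, 3], [0, 1, -4], [0, 0, 1]]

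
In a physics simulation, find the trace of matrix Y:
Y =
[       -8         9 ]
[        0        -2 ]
tr(Y) = -8 - 2 = -10

The trace of a square matrix is the sum of its diagonal entries.
Diagonal entries of Y: Y[0][0] = -8, Y[1][1] = -2.
tr(Y) = -8 - 2 = -10.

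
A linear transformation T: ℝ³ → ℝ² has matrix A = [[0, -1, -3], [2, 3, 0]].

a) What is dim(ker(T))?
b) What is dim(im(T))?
dim(ker) = 1, dim(im) = 2

The two rows are not scalar multiples of one another (no single k satisfies row 2 = k × row 1), so they are linearly independent.
Thus rank(A) = 2.
dim(im(T)) = rank(A) = 2.
By the rank-nullity theorem applied to T: ℝ³ → ℝ², rank(A) + nullity(A) = 3 (the domain dimension), so dim(ker(T)) = 3 - 2 = 1.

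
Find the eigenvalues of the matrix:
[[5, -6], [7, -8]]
λ = -2 and λ = -1

Characteristic equation: det(A - λI) = 0
λ² - (trace)λ + (det) = 0
λ² - (-3)λ + (2) = 0
λ² + 3λ + 2 = 0
Solving: λ = -2, -1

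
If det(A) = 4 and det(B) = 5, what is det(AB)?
20

Use the multiplicative property of determinants: det(AB) = det(A)*det(B).
det(AB) = (4)*(5) = 20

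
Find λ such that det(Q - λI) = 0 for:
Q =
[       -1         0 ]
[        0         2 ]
λ = -1, 2

Solve det(Q - λI) = 0. For a 2×2 matrix the characteristic equation is λ² - (trace)λ + det = 0.
trace(Q) = a + d = -1 + 2 = 1.
det(Q) = a*d - b*c = (-1)*(2) - (0)*(0) = -2 - 0 = -2.
Characteristic equation: λ² - (1)λ + (-2) = 0.
Discriminant = (1)² - 4*(-2) = 1 + 8 = 9.
λ = (1 ± √9) / 2 = (1 ± 3) / 2 = -1, 2.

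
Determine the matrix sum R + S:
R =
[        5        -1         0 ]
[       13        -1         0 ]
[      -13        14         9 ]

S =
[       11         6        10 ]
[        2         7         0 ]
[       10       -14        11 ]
R + S =
[       16         5        10 ]
[       15         6         0 ]
[       -3         0        20 ]

Matrix addition is elementwise: (R+S)[i][j] = R[i][j] + S[i][j].
  (R+S)[0][0] = (5) + (11) = 16
  (R+S)[0][1] = (-1) + (6) = 5
  (R+S)[0][2] = (0) + (10) = 10
  (R+S)[1][0] = (13) + (2) = 15
  (R+S)[1][1] = (-1) + (7) = 6
  (R+S)[1][2] = (0) + (0) = 0
  (R+S)[2][0] = (-13) + (10) = -3
  (R+S)[2][1] = (14) + (-14) = 0
  (R+S)[2][2] = (9) + (11) = 20
R + S =
[       16         5        10 ]
[       15         6         0 ]
[       -3         0        20 ]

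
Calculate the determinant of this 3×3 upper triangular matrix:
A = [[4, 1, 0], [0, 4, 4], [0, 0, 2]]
32

The determinant of a triangular matrix is the product of its diagonal entries (the off-diagonal entries above the diagonal do not affect it).
det(A) = (4) * (4) * (2) = 32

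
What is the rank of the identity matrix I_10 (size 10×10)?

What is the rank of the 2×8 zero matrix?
rank(I_10) = 10, rank(0) = 0

The identity I_10 has 10 columns that are the standard basis vectors e_1, …, e_10. These are linearly independent, so all 10 columns are pivots and rank(I_10) = 10.
The 2×8 zero matrix has every entry zero, so every row is the zero row and there are no pivots; rank(0) = 0.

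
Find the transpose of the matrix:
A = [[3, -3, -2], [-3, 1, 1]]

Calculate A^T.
[[3, -3], [-3, 1], [-2, 1]]

The transpose sends entry (i,j) to (j,i); rows become columns.
Row 0 of A: [3, -3, -2] -> column 0 of A^T.
Row 1 of A: [-3, 1, 1] -> column 1 of A^T.
A^T = [[3, -3], [-3, 1], [-2, 1]]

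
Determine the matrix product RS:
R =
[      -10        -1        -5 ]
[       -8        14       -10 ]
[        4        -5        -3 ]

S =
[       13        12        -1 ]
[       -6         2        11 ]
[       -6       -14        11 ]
RS =
[      -94       -52       -56 ]
[     -128        72        52 ]
[      100        80       -92 ]

Matrix multiplication: (RS)[i][j] = sum over k of R[i][k] * S[k][j].
  (RS)[0][0] = (-10)*(13) + (-1)*(-6) + (-5)*(-6) = -94
  (RS)[0][1] = (-10)*(12) + (-1)*(2) + (-5)*(-14) = -52
  (RS)[0][2] = (-10)*(-1) + (-1)*(11) + (-5)*(11) = -56
  (RS)[1][0] = (-8)*(13) + (14)*(-6) + (-10)*(-6) = -128
  (RS)[1][1] = (-8)*(12) + (14)*(2) + (-10)*(-14) = 72
  (RS)[1][2] = (-8)*(-1) + (14)*(11) + (-10)*(11) = 52
  (RS)[2][0] = (4)*(13) + (-5)*(-6) + (-3)*(-6) = 100
  (RS)[2][1] = (4)*(12) + (-5)*(2) + (-3)*(-14) = 80
  (RS)[2][2] = (4)*(-1) + (-5)*(11) + (-3)*(11) = -92
RS =
[      -94       -52       -56 ]
[     -128        72        52 ]
[      100        80       -92 ]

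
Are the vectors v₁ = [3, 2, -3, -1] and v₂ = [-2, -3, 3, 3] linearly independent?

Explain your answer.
Yes, linearly independent

Two vectors are linearly dependent iff one is a scalar multiple of the other.
No single scalar k satisfies v₂ = k·v₁ (the ratios of corresponding entries disagree), so v₁ and v₂ are linearly independent.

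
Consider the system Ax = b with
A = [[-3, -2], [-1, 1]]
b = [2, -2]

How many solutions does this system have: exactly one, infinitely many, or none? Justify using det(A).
Exactly one solution

Compute det(A) = (-3)*(1) - (-2)*(-1) = -5.
Because det(A) ≠ 0, A is invertible and Ax = b has a unique solution for every b (here x = A⁻¹ b).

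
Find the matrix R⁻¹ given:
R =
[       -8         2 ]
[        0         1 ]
det(R) = -8
R⁻¹ =
[     -1/8       1/4 ]
[        0         1 ]

For a 2×2 matrix R = [[a, b], [c, d]] with det(R) ≠ 0, R⁻¹ = (1/det(R)) * [[d, -b], [-c, a]].
det(R) = (-8)*(1) - (2)*(0) = -8 - 0 = -8.
R⁻¹ = (1/-8) * [[1, -2], [0, -8]].
Dividing each entry by -8 and reducing:
R⁻¹ =
[     -1/8       1/4 ]
[        0         1 ]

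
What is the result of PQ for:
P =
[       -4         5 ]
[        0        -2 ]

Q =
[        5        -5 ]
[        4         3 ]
PQ =
[        0        35 ]
[       -8        -6 ]

Matrix multiplication: (PQ)[i][j] = sum over k of P[i][k] * Q[k][j].
  (PQ)[0][0] = (-4)*(5) + (5)*(4) = 0
  (PQ)[0][1] = (-4)*(-5) + (5)*(3) = 35
  (PQ)[1][0] = (0)*(5) + (-2)*(4) = -8
  (PQ)[1][1] = (0)*(-5) + (-2)*(3) = -6
PQ =
[        0        35 ]
[       -8        -6 ]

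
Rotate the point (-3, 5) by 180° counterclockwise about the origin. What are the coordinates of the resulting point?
(3, -5)

Rotation matrix R(θ) = [[cos θ, -sin θ], [sin θ, cos θ]]; for θ = 180°:
R = [[-1, 0], [0, -1]]
Result: R × [-3, 5]ᵀ = [-1·-3 + (0)·5, 0·-3 + (-1)·5]ᵀ = (3, -5)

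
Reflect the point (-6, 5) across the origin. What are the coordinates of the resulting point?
(6, -5)

Reflection across origin: (-6, 5) → (6, -5)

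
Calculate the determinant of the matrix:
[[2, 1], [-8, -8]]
-8

For a 2×2 matrix [[a, b], [c, d]], det = ad - bc
det = (2)(-8) - (1)(-8) = -16 - -8 = -8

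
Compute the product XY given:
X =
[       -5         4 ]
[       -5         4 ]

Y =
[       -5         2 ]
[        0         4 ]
XY =
[       25         6 ]
[       25         6 ]

Matrix multiplication: (XY)[i][j] = sum over k of X[i][k] * Y[k][j].
  (XY)[0][0] = (-5)*(-5) + (4)*(0) = 25
  (XY)[0][1] = (-5)*(2) + (4)*(4) = 6
  (XY)[1][0] = (-5)*(-5) + (4)*(0) = 25
  (XY)[1][1] = (-5)*(2) + (4)*(4) = 6
XY =
[       25         6 ]
[       25         6 ]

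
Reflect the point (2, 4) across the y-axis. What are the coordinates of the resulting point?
(-2, 4)

Reflection across y-axis: (2, 4) → (-2, 4)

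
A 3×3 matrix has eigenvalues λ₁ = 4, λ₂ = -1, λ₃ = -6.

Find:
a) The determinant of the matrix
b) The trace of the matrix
det = 24, trace = -3

Two standard eigenvalue identities:
- det(A) equals the product of the eigenvalues (counted with multiplicity).
- trace(A) equals the sum of the eigenvalues.
det(A) = (4)*(-1)*(-6) = 24.
trace(A) = 4 - 1 - 6 = -3.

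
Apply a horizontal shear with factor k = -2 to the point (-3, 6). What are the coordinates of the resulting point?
(-15, 6)

Shear matrix for horizontal shear with factor k = -2:
[[1, -2], [0, 1]]
Result: (-3, 6) → (-15, 6)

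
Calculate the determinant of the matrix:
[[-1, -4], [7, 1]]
27

For a 2×2 matrix [[a, b], [c, d]], det = ad - bc
det = (-1)(1) - (-4)(7) = -1 - -28 = 27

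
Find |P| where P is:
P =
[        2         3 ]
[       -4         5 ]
det(P) = 22

For a 2×2 matrix [[a, b], [c, d]], det = a*d - b*c.
det(P) = (2)*(5) - (3)*(-4) = 10 + 12 = 22.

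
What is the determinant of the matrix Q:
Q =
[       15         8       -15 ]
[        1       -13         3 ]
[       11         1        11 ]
det(Q) = -4174

Expand along row 0 (cofactor expansion): det(Q) = a*(e*i - f*h) - b*(d*i - f*g) + c*(d*h - e*g), where the 3×3 is [[a, b, c], [d, e, f], [g, h, i]].
Minor M_00 = (-13)*(11) - (3)*(1) = -143 - 3 = -146.
Minor M_01 = (1)*(11) - (3)*(11) = 11 - 33 = -22.
Minor M_02 = (1)*(1) - (-13)*(11) = 1 + 143 = 144.
det(Q) = (15)*(-146) - (8)*(-22) + (-15)*(144) = -2190 + 176 - 2160 = -4174.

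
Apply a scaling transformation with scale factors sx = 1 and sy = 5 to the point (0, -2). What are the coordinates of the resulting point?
(0, -10)

Scaling matrix:
[[1, 0], [0, 5]]
Result: (0 × 1, -2 × 5) = (0, -10)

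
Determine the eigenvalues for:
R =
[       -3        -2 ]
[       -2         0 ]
λ = -4, 1

Solve det(R - λI) = 0. For a 2×2 matrix the characteristic equation is λ² - (trace)λ + det = 0.
trace(R) = a + d = -3 + 0 = -3.
det(R) = a*d - b*c = (-3)*(0) - (-2)*(-2) = 0 - 4 = -4.
Characteristic equation: λ² - (-3)λ + (-4) = 0.
Discriminant = (-3)² - 4*(-4) = 9 + 16 = 25.
λ = (-3 ± √25) / 2 = (-3 ± 5) / 2 = -4, 1.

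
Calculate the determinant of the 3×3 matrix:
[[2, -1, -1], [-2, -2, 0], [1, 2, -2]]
14

Expansion along first row:
det = 2·det([[-2,0],[2,-2]]) - -1·det([[-2,0],[1,-2]]) + -1·det([[-2,-2],[1,2]])
    = 2·(-2·-2 - 0·2) - -1·(-2·-2 - 0·1) + -1·(-2·2 - -2·1)
    = 2·4 - -1·4 + -1·-2
    = 8 + 4 + 2 = 14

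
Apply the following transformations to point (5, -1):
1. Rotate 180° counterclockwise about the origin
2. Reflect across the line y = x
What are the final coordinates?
(1, -5)

Step 1: Rotate 180° → (-5, 1)
Step 2: Reflect across the line y = x → (1, -5)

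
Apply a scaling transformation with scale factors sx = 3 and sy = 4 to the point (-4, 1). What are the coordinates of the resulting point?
(-12, 4)

Scaling matrix:
[[3, 0], [0, 4]]
Result: (-4 × 3, 1 × 4) = (-12, 4)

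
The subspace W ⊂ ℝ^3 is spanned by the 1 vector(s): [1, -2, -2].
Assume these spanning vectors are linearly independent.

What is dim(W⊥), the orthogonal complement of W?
dim(W⊥) = 2

For any subspace W of ℝ^n, dim(W) + dim(W⊥) = n (the whole-space dimension).
Here the given 1 vectors are linearly independent, so dim(W) = 1.
Thus dim(W⊥) = n - dim(W) = 3 - 1 = 2.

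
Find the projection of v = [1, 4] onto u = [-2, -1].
[12/5, 6/5]

The projection of v onto u is proj_u(v) = ((v·u) / (u·u)) · u.
v·u = (1)*(-2) + (4)*(-1) = -6.
u·u = (-2)*(-2) + (-1)*(-1) = 5.
coefficient = -6 / 5 = -6/5.
proj_u(v) = -6/5 · [-2, -1] = [12/5, 6/5].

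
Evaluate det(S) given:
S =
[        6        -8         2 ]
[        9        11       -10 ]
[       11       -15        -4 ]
det(S) = -1084

Expand along row 0 (cofactor expansion): det(S) = a*(e*i - f*h) - b*(d*i - f*g) + c*(d*h - e*g), where the 3×3 is [[a, b, c], [d, e, f], [g, h, i]].
Minor M_00 = (11)*(-4) - (-10)*(-15) = -44 - 150 = -194.
Minor M_01 = (9)*(-4) - (-10)*(11) = -36 + 110 = 74.
Minor M_02 = (9)*(-15) - (11)*(11) = -135 - 121 = -256.
det(S) = (6)*(-194) - (-8)*(74) + (2)*(-256) = -1164 + 592 - 512 = -1084.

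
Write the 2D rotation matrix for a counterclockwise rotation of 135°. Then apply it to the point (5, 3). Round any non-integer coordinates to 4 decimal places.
R = [[-√2/2, -√2/2], [√2/2, -√2/2]]; R·(5, 3) = (-5.6569, 1.4142)

Rotation matrix formula: R(θ) = [[cos θ, -sin θ], [sin θ, cos θ]]
For θ = 135°:
cos(135°) = -√2/2
sin(135°) = √2/2
R = [[-√2/2, -√2/2], [√2/2, -√2/2]]
Apply to (5, 3): [-√2/2·5 + (-√2/2)·3, √2/2·5 + -√2/2·3] = (-5.6569, 1.4142)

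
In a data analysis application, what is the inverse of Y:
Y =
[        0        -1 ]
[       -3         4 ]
det(Y) = -3
Y⁻¹ =
[     -4/3      -1/3 ]
[       -1         0 ]

For a 2×2 matrix Y = [[a, b], [c, d]] with det(Y) ≠ 0, Y⁻¹ = (1/det(Y)) * [[d, -b], [-c, a]].
det(Y) = (0)*(4) - (-1)*(-3) = 0 - 3 = -3.
Y⁻¹ = (1/-3) * [[4, 1], [3, 0]].
Dividing each entry by -3 and reducing:
Y⁻¹ =
[     -4/3      -1/3 ]
[       -1         0 ]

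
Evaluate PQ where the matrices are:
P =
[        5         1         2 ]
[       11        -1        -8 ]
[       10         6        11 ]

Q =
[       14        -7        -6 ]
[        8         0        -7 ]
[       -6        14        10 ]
PQ =
[       66        -7       -17 ]
[      194      -189      -139 ]
[      122        84         8 ]

Matrix multiplication: (PQ)[i][j] = sum over k of P[i][k] * Q[k][j].
  (PQ)[0][0] = (5)*(14) + (1)*(8) + (2)*(-6) = 66
  (PQ)[0][1] = (5)*(-7) + (1)*(0) + (2)*(14) = -7
  (PQ)[0][2] = (5)*(-6) + (1)*(-7) + (2)*(10) = -17
  (PQ)[1][0] = (11)*(14) + (-1)*(8) + (-8)*(-6) = 194
  (PQ)[1][1] = (11)*(-7) + (-1)*(0) + (-8)*(14) = -189
  (PQ)[1][2] = (11)*(-6) + (-1)*(-7) + (-8)*(10) = -139
  (PQ)[2][0] = (10)*(14) + (6)*(8) + (11)*(-6) = 122
  (PQ)[2][1] = (10)*(-7) + (6)*(0) + (11)*(14) = 84
  (PQ)[2][2] = (10)*(-6) + (6)*(-7) + (11)*(10) = 8
PQ =
[       66        -7       -17 ]
[      194      -189      -139 ]
[      122        84         8 ]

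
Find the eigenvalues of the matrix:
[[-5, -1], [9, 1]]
λ = -2 and λ = -2

Characteristic equation: det(A - λI) = 0
λ² - (trace)λ + (det) = 0
λ² - (-4)λ + (4) = 0
λ² + 4λ + 4 = 0
Solving: λ = -2, -2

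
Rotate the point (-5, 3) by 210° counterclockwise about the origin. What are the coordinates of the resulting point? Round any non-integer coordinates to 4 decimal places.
(5.8301, -0.0981)

Rotation matrix R(θ) = [[cos θ, -sin θ], [sin θ, cos θ]]; for θ = 210°:
R = [[-√3/2, 1/2], [-1/2, -√3/2]]
Result: R × [-5, 3]ᵀ = [-√3/2·-5 + (1/2)·3, -1/2·-5 + (-√3/2)·3]ᵀ = (5.8301, -0.0981)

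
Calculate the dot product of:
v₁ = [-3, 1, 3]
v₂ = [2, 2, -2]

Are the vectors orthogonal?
-10, No

The dot product is the sum of products of corresponding components.
v₁·v₂ = (-3)*(2) + (1)*(2) + (3)*(-2) = -6 + 2 - 6 = -10.
Two vectors are orthogonal iff their dot product is 0; here the dot product is -10, so the vectors are not orthogonal.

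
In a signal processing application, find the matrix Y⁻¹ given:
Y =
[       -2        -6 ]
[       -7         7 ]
det(Y) = -56
Y⁻¹ =
[     -1/8     -3/28 ]
[     -1/8      1/28 ]

For a 2×2 matrix Y = [[a, b], [c, d]] with det(Y) ≠ 0, Y⁻¹ = (1/det(Y)) * [[d, -b], [-c, a]].
det(Y) = (-2)*(7) - (-6)*(-7) = -14 - 42 = -56.
Y⁻¹ = (1/-56) * [[7, 6], [7, -2]].
Dividing each entry by -56 and reducing:
Y⁻¹ =
[     -1/8     -3/28 ]
[     -1/8      1/28 ]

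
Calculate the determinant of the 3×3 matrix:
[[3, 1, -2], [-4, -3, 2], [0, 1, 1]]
-3

Expansion along first row:
det = 3·det([[-3,2],[1,1]]) - 1·det([[-4,2],[0,1]]) + -2·det([[-4,-3],[0,1]])
    = 3·(-3·1 - 2·1) - 1·(-4·1 - 2·0) + -2·(-4·1 - -3·0)
    = 3·-5 - 1·-4 + -2·-4
    = -15 + 4 + 8 = -3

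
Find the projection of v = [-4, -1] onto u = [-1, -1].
[-5/2, -5/2]

The projection of v onto u is proj_u(v) = ((v·u) / (u·u)) · u.
v·u = (-4)*(-1) + (-1)*(-1) = 5.
u·u = (-1)*(-1) + (-1)*(-1) = 2.
coefficient = 5 / 2 = 5/2.
proj_u(v) = 5/2 · [-1, -1] = [-5/2, -5/2].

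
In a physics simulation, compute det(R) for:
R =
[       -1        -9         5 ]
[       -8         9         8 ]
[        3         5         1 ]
det(R) = -592

Expand along row 0 (cofactor expansion): det(R) = a*(e*i - f*h) - b*(d*i - f*g) + c*(d*h - e*g), where the 3×3 is [[a, b, c], [d, e, f], [g, h, i]].
Minor M_00 = (9)*(1) - (8)*(5) = 9 - 40 = -31.
Minor M_01 = (-8)*(1) - (8)*(3) = -8 - 24 = -32.
Minor M_02 = (-8)*(5) - (9)*(3) = -40 - 27 = -67.
det(R) = (-1)*(-31) - (-9)*(-32) + (5)*(-67) = 31 - 288 - 335 = -592.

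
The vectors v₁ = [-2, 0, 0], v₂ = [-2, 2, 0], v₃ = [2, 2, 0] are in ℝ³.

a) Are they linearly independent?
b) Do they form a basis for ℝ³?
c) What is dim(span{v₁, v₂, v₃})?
Not independent, not a basis, dim(span) = 2

Check whether v₃ can be written as a linear combination of v₁ and v₂.
v₃ = (-2)·v₁ + (1)·v₂ = [2, 2, 0], so the three vectors are linearly dependent.
Thus they do not form a basis for ℝ³, and dim(span{v₁, v₂, v₃}) = 2 (spanned by v₁ and v₂).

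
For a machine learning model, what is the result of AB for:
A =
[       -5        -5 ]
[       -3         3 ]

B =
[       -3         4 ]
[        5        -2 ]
AB =
[      -10       -10 ]
[       24       -18 ]

Matrix multiplication: (AB)[i][j] = sum over k of A[i][k] * B[k][j].
  (AB)[0][0] = (-5)*(-3) + (-5)*(5) = -10
  (AB)[0][1] = (-5)*(4) + (-5)*(-2) = -10
  (AB)[1][0] = (-3)*(-3) + (3)*(5) = 24
  (AB)[1][1] = (-3)*(4) + (3)*(-2) = -18
AB =
[      -10       -10 ]
[       24       -18 ]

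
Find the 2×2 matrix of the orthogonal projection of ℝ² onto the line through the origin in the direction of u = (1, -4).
[[1/17, -4/17], [-4/17, 16/17]]

The orthogonal projection onto the line spanned by a nonzero vector u = (a, b) has matrix P = (u uᵀ) / (uᵀ u) = (1/(a² + b²)) · [[a², ab], [ab, b²]].
Here u = (1, -4), so a² + b² = 1 + 16 = 17.
P = (1/17) · [[1, -4], [-4, 16]] = [[1/17, -4/17], [-4/17, 16/17]].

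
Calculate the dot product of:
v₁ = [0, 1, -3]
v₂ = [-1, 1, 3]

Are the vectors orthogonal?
-8, No

The dot product is the sum of products of corresponding components.
v₁·v₂ = (0)*(-1) + (1)*(1) + (-3)*(3) = 0 + 1 - 9 = -8.
Two vectors are orthogonal iff their dot product is 0; here the dot product is -8, so the vectors are not orthogonal.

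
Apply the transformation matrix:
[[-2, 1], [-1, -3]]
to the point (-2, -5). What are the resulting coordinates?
(-1, 17)

Matrix multiplication:
[[-2, 1], [-1, -3]] × [-2, -5]ᵀ
= [-2×-2 + 1×-5, -1×-2 + -3×-5]ᵀ
= [-1.0000, 17.0000]ᵀ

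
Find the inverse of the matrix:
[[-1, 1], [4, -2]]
[[1, 1/2], [2, 1/2]]

For [[a,b],[c,d]], inverse = (1/det)·[[d,-b],[-c,a]]
det = -1·-2 - 1·4 = -2
Inverse = (1/-2)·[[-2, -1], [-4, -1]]
        = [[1, 1/2], [2, 1/2]]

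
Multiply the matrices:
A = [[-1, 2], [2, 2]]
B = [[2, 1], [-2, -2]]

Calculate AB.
[[-6, -5], [0, -2]]

Each entry (i,j) of AB = sum over k of A[i][k]*B[k][j].
(AB)[0][0] = (-1)*(2) + (2)*(-2) = -6
(AB)[0][1] = (-1)*(1) + (2)*(-2) = -5
(AB)[1][0] = (2)*(2) + (2)*(-2) = 0
(AB)[1][1] = (2)*(1) + (2)*(-2) = -2
AB = [[-6, -5], [0, -2]]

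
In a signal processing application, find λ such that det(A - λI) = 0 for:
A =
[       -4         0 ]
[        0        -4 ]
λ = -4, -4

Solve det(A - λI) = 0. For a 2×2 matrix the characteristic equation is λ² - (trace)λ + det = 0.
trace(A) = a + d = -4 - 4 = -8.
det(A) = a*d - b*c = (-4)*(-4) - (0)*(0) = 16 - 0 = 16.
Characteristic equation: λ² - (-8)λ + (16) = 0.
Discriminant = (-8)² - 4*(16) = 64 - 64 = 0.
λ = (-8 ± √0) / 2 = (-8 ± 0) / 2 = -4, -4.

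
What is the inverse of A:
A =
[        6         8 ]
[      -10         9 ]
det(A) = 134
A⁻¹ =
[    9/134     -4/67 ]
[     5/67      3/67 ]

For a 2×2 matrix A = [[a, b], [c, d]] with det(A) ≠ 0, A⁻¹ = (1/det(A)) * [[d, -b], [-c, a]].
det(A) = (6)*(9) - (8)*(-10) = 54 + 80 = 134.
A⁻¹ = (1/134) * [[9, -8], [10, 6]].
Dividing each entry by 134 and reducing:
A⁻¹ =
[    9/134     -4/67 ]
[     5/67      3/67 ]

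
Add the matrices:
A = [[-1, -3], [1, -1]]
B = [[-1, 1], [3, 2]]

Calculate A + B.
[[-2, -2], [4, 1]]

Add corresponding elements:
(-1)+(-1)=-2
(-3)+(1)=-2
(1)+(3)=4
(-1)+(2)=1
A + B = [[-2, -2], [4, 1]]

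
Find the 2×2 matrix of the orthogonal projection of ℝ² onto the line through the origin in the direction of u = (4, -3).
[[16/25, -12/25], [-12/25, 9/25]]

The orthogonal projection onto the line spanned by a nonzero vector u = (a, b) has matrix P = (u uᵀ) / (uᵀ u) = (1/(a² + b²)) · [[a², ab], [ab, b²]].
Here u = (4, -3), so a² + b² = 16 + 9 = 25.
P = (1/25) · [[16, -12], [-12, 9]] = [[16/25, -12/25], [-12/25, 9/25]].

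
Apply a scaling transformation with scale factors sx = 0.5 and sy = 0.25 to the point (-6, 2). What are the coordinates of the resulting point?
(-3.0, 0.5)

Scaling matrix:
[[0.50, 0], [0, 0.25]]
Result: (-6 × 0.5, 2 × 0.25) = (-3.0, 0.5)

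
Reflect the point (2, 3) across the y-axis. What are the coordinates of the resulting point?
(-2, 3)

Reflection across y-axis: (2, 3) → (-2, 3)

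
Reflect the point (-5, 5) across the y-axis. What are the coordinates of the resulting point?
(5, 5)

Reflection across y-axis: (-5, 5) → (5, 5)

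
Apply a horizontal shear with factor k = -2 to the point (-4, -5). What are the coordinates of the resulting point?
(6, -5)

Shear matrix for horizontal shear with factor k = -2:
[[1, -2], [0, 1]]
Result: (-4, -5) → (6, -5)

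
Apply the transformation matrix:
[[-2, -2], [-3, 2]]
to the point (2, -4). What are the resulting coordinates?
(4, -14)

Matrix multiplication:
[[-2, -2], [-3, 2]] × [2, -4]ᵀ
= [-2×2 + -2×-4, -3×2 + 2×-4]ᵀ
= [4.0000, -14.0000]ᵀ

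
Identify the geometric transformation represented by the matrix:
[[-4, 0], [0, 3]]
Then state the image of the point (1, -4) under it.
non-uniform scaling by (-4, 3); image of (1, -4) is (-4, -12)

This is diagonal with distinct entries, so it scales the x-axis by -4 and the y-axis by 3.
The matrix [[-4, 0], [0, 3]] represents: non-uniform scaling by (-4, 3).
Applying it to (1, -4): [-4·1 + 0·-4, 0·1 + 3·-4] = (-4, -12).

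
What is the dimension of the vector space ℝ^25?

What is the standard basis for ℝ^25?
Dimension = 25; standard basis = {e_1, e_2, e_3, …, e_25}

ℝ^25 is the space of 25-tuples of real numbers; its dimension is 25.
The standard basis consists of 25 vectors: e_1, e_2, e_3, …, e_25, where e_i is the vector with 1 in position i and 0 elsewhere.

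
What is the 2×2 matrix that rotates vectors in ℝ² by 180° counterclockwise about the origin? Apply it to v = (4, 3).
R = [[-1, 0], [0, -1]]; R·v = (-4, -3)

A counterclockwise rotation by angle θ in ℝ² has matrix R(θ) = [[cos θ, -sin θ], [sin θ, cos θ]].
For θ = 180°: cos θ = -1, sin θ = 0.
R(180°) = [[-1, 0], [0, -1]].
R·v = [-1·4 + (0)·3, 0·4 + -1·3] = (-4, -3).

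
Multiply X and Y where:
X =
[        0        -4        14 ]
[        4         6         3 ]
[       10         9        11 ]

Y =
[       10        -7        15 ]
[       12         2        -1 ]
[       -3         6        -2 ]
XY =
[      -90        76       -24 ]
[      103         2        48 ]
[      175        14       119 ]

Matrix multiplication: (XY)[i][j] = sum over k of X[i][k] * Y[k][j].
  (XY)[0][0] = (0)*(10) + (-4)*(12) + (14)*(-3) = -90
  (XY)[0][1] = (0)*(-7) + (-4)*(2) + (14)*(6) = 76
  (XY)[0][2] = (0)*(15) + (-4)*(-1) + (14)*(-2) = -24
  (XY)[1][0] = (4)*(10) + (6)*(12) + (3)*(-3) = 103
  (XY)[1][1] = (4)*(-7) + (6)*(2) + (3)*(6) = 2
  (XY)[1][2] = (4)*(15) + (6)*(-1) + (3)*(-2) = 48
  (XY)[2][0] = (10)*(10) + (9)*(12) + (11)*(-3) = 175
  (XY)[2][1] = (10)*(-7) + (9)*(2) + (11)*(6) = 14
  (XY)[2][2] = (10)*(15) + (9)*(-1) + (11)*(-2) = 119
XY =
[      -90        76       -24 ]
[      103         2        48 ]
[      175        14       119 ]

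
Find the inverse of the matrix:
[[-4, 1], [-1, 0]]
[[0, -1], [1, -4]]

For [[a,b],[c,d]], inverse = (1/det)·[[d,-b],[-c,a]]
det = -4·0 - 1·-1 = 1
Inverse = (1/1)·[[0, -1], [1, -4]]
        = [[0, -1], [1, -4]]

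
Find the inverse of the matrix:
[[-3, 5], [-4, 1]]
[[1/17, -5/17], [4/17, -3/17]]

For [[a,b],[c,d]], inverse = (1/det)·[[d,-b],[-c,a]]
det = -3·1 - 5·-4 = 17
Inverse = (1/17)·[[1, -5], [4, -3]]
        = [[1/17, -5/17], [4/17, -3/17]]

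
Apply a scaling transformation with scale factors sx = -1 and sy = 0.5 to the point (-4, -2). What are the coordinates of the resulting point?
(4, -1.0)

Scaling matrix:
[[-1, 0], [0, 0.50]]
Result: (-4 × -1, -2 × 0.5) = (4, -1.0)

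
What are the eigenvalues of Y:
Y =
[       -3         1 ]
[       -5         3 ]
λ = -2, 2

Solve det(Y - λI) = 0. For a 2×2 matrix the characteristic equation is λ² - (trace)λ + det = 0.
trace(Y) = a + d = -3 + 3 = 0.
det(Y) = a*d - b*c = (-3)*(3) - (1)*(-5) = -9 + 5 = -4.
Characteristic equation: λ² - (0)λ + (-4) = 0.
Discriminant = (0)² - 4*(-4) = 0 + 16 = 16.
λ = (0 ± √16) / 2 = (0 ± 4) / 2 = -2, 2.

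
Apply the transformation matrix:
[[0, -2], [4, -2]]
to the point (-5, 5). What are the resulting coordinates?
(-10, -30)

Matrix multiplication:
[[0, -2], [4, -2]] × [-5, 5]ᵀ
= [0×-5 + -2×5, 4×-5 + -2×5]ᵀ
= [-10.0000, -30.0000]ᵀ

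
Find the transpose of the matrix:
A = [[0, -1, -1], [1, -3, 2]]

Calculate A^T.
[[0, 1], [-1, -3], [-1, 2]]

The transpose sends entry (i,j) to (j,i); rows become columns.
Row 0 of A: [0, -1, -1] -> column 0 of A^T.
Row 1 of A: [1, -3, 2] -> column 1 of A^T.
A^T = [[0, 1], [-1, -3], [-1, 2]]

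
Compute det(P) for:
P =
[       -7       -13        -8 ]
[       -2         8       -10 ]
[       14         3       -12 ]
det(P) = 3538

Expand along row 0 (cofactor expansion): det(P) = a*(e*i - f*h) - b*(d*i - f*g) + c*(d*h - e*g), where the 3×3 is [[a, b, c], [d, e, f], [g, h, i]].
Minor M_00 = (8)*(-12) - (-10)*(3) = -96 + 30 = -66.
Minor M_01 = (-2)*(-12) - (-10)*(14) = 24 + 140 = 164.
Minor M_02 = (-2)*(3) - (8)*(14) = -6 - 112 = -118.
det(P) = (-7)*(-66) - (-13)*(164) + (-8)*(-118) = 462 + 2132 + 944 = 3538.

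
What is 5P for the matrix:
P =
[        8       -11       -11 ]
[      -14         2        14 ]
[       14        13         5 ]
5P =
[       40       -55       -55 ]
[      -70        10        70 ]
[       70        65        25 ]

Scalar multiplication is elementwise: (5P)[i][j] = 5 * P[i][j].
  (5P)[0][0] = 5 * (8) = 40
  (5P)[0][1] = 5 * (-11) = -55
  (5P)[0][2] = 5 * (-11) = -55
  (5P)[1][0] = 5 * (-14) = -70
  (5P)[1][1] = 5 * (2) = 10
  (5P)[1][2] = 5 * (14) = 70
  (5P)[2][0] = 5 * (14) = 70
  (5P)[2][1] = 5 * (13) = 65
  (5P)[2][2] = 5 * (5) = 25
5P =
[       40       -55       -55 ]
[      -70        10        70 ]
[       70        65        25 ]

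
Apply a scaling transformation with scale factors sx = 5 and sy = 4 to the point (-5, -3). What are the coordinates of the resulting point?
(-25, -12)

Scaling matrix:
[[5, 0], [0, 4]]
Result: (-5 × 5, -3 × 4) = (-25, -12)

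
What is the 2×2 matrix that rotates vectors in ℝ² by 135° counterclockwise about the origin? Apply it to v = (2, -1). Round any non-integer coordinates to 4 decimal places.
R = [[-√2/2, -√2/2], [√2/2, -√2/2]]; R·v = (-0.7071, 2.1213)

A counterclockwise rotation by angle θ in ℝ² has matrix R(θ) = [[cos θ, -sin θ], [sin θ, cos θ]].
For θ = 135°: cos θ = -√2/2, sin θ = √2/2.
R(135°) = [[-√2/2, -√2/2], [√2/2, -√2/2]].
R·v = [-√2/2·2 + (-√2/2)·-1, √2/2·2 + -√2/2·-1] = (-0.7071, 2.1213).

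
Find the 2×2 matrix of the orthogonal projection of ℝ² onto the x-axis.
[[1, 0], [0, 0]]

The orthogonal projection onto the line spanned by a nonzero vector u = (a, b) has matrix P = (u uᵀ) / (uᵀ u) = (1/(a² + b²)) · [[a², ab], [ab, b²]].
Here u = (1, 0), so a² + b² = 1 + 0 = 1.
P = (1/1) · [[1, 0], [0, 0]] = [[1, 0], [0, 0]].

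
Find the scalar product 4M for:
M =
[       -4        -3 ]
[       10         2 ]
4M =
[      -16       -12 ]
[       40         8 ]

Scalar multiplication is elementwise: (4M)[i][j] = 4 * M[i][j].
  (4M)[0][0] = 4 * (-4) = -16
  (4M)[0][1] = 4 * (-3) = -12
  (4M)[1][0] = 4 * (10) = 40
  (4M)[1][1] = 4 * (2) = 8
4M =
[      -16       -12 ]
[       40         8 ]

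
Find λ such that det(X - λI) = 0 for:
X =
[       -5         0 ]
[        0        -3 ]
λ = -5, -3

Solve det(X - λI) = 0. For a 2×2 matrix the characteristic equation is λ² - (trace)λ + det = 0.
trace(X) = a + d = -5 - 3 = -8.
det(X) = a*d - b*c = (-5)*(-3) - (0)*(0) = 15 - 0 = 15.
Characteristic equation: λ² - (-8)λ + (15) = 0.
Discriminant = (-8)² - 4*(15) = 64 - 60 = 4.
λ = (-8 ± √4) / 2 = (-8 ± 2) / 2 = -5, -3.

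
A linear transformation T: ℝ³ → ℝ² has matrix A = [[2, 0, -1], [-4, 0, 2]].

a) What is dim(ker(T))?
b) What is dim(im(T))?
dim(ker) = 2, dim(im) = 1

Observe that row 2 = -2 × row 1 (so the rows are linearly dependent).
Thus rank(A) = 1 (only one linearly independent row).
dim(im(T)) = rank(A) = 1.
By the rank-nullity theorem applied to T: ℝ³ → ℝ², rank(A) + nullity(A) = 3 (the domain dimension), so dim(ker(T)) = 3 - 1 = 2.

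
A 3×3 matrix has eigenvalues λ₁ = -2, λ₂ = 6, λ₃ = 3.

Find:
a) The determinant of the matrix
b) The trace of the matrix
det = -36, trace = 7

Two standard eigenvalue identities:
- det(A) equals the product of the eigenvalues (counted with multiplicity).
- trace(A) equals the sum of the eigenvalues.
det(A) = (-2)*(6)*(3) = -36.
trace(A) = -2 + 6 + 3 = 7.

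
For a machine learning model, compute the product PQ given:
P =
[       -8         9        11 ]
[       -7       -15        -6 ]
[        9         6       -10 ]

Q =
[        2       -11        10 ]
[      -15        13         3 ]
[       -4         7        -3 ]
PQ =
[     -195       282       -86 ]
[      235      -160       -97 ]
[      -32       -91       138 ]

Matrix multiplication: (PQ)[i][j] = sum over k of P[i][k] * Q[k][j].
  (PQ)[0][0] = (-8)*(2) + (9)*(-15) + (11)*(-4) = -195
  (PQ)[0][1] = (-8)*(-11) + (9)*(13) + (11)*(7) = 282
  (PQ)[0][2] = (-8)*(10) + (9)*(3) + (11)*(-3) = -86
  (PQ)[1][0] = (-7)*(2) + (-15)*(-15) + (-6)*(-4) = 235
  (PQ)[1][1] = (-7)*(-11) + (-15)*(13) + (-6)*(7) = -160
  (PQ)[1][2] = (-7)*(10) + (-15)*(3) + (-6)*(-3) = -97
  (PQ)[2][0] = (9)*(2) + (6)*(-15) + (-10)*(-4) = -32
  (PQ)[2][1] = (9)*(-11) + (6)*(13) + (-10)*(7) = -91
  (PQ)[2][2] = (9)*(10) + (6)*(3) + (-10)*(-3) = 138
PQ =
[     -195       282       -86 ]
[      235      -160       -97 ]
[      -32       -91       138 ]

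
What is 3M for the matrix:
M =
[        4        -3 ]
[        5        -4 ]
3M =
[       12        -9 ]
[       15       -12 ]

Scalar multiplication is elementwise: (3M)[i][j] = 3 * M[i][j].
  (3M)[0][0] = 3 * (4) = 12
  (3M)[0][1] = 3 * (-3) = -9
  (3M)[1][0] = 3 * (5) = 15
  (3M)[1][1] = 3 * (-4) = -12
3M =
[       12        -9 ]
[       15       -12 ]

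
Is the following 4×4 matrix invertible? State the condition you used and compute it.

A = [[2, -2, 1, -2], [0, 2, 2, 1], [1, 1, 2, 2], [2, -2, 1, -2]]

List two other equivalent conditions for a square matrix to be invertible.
No, not invertible; det(A) = 0 (two rows are equal, so the rows are linearly dependent). Equivalent conditions (failing for this A): rank(A) < 4; Ax = 0 has non-trivial solutions; 0 is an eigenvalue; the columns are linearly dependent.

To check invertibility, compute det(A).
In this matrix, row 0 and the last row are identical, so one row is a scalar multiple of another and the rows are linearly dependent.
A matrix with linearly dependent rows has det = 0 and is not invertible.
Equivalent failed conditions:
- rank(A) < 4.
- Ax = 0 has non-trivial solutions.
- 0 is an eigenvalue.
- The columns are linearly dependent.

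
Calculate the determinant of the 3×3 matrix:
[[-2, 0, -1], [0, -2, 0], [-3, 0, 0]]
6

Expansion along first row:
det = -2·det([[-2,0],[0,0]]) - 0·det([[0,0],[-3,0]]) + -1·det([[0,-2],[-3,0]])
    = -2·(-2·0 - 0·0) - 0·(0·0 - 0·-3) + -1·(0·0 - -2·-3)
    = -2·0 - 0·0 + -1·-6
    = 0 + 0 + 6 = 6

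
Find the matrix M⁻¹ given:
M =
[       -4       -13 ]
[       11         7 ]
det(M) = 115
M⁻¹ =
[    7/115    13/115 ]
[  -11/115    -4/115 ]

For a 2×2 matrix M = [[a, b], [c, d]] with det(M) ≠ 0, M⁻¹ = (1/det(M)) * [[d, -b], [-c, a]].
det(M) = (-4)*(7) - (-13)*(11) = -28 + 143 = 115.
M⁻¹ = (1/115) * [[7, 13], [-11, -4]].
Dividing each entry by 115 and reducing:
M⁻¹ =
[    7/115    13/115 ]
[  -11/115    -4/115 ]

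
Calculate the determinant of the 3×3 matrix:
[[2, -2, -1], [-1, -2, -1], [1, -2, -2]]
6

Expansion along first row:
det = 2·det([[-2,-1],[-2,-2]]) - -2·det([[-1,-1],[1,-2]]) + -1·det([[-1,-2],[1,-2]])
    = 2·(-2·-2 - -1·-2) - -2·(-1·-2 - -1·1) + -1·(-1·-2 - -2·1)
    = 2·2 - -2·3 + -1·4
    = 4 + 6 + -4 = 6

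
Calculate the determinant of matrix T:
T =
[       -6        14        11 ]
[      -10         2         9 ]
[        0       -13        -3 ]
det(T) = 344

Expand along row 0 (cofactor expansion): det(T) = a*(e*i - f*h) - b*(d*i - f*g) + c*(d*h - e*g), where the 3×3 is [[a, b, c], [d, e, f], [g, h, i]].
Minor M_00 = (2)*(-3) - (9)*(-13) = -6 + 117 = 111.
Minor M_01 = (-10)*(-3) - (9)*(0) = 30 - 0 = 30.
Minor M_02 = (-10)*(-13) - (2)*(0) = 130 - 0 = 130.
det(T) = (-6)*(111) - (14)*(30) + (11)*(130) = -666 - 420 + 1430 = 344.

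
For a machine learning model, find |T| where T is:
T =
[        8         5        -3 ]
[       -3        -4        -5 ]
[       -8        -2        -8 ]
det(T) = 334

Expand along row 0 (cofactor expansion): det(T) = a*(e*i - f*h) - b*(d*i - f*g) + c*(d*h - e*g), where the 3×3 is [[a, b, c], [d, e, f], [g, h, i]].
Minor M_00 = (-4)*(-8) - (-5)*(-2) = 32 - 10 = 22.
Minor M_01 = (-3)*(-8) - (-5)*(-8) = 24 - 40 = -16.
Minor M_02 = (-3)*(-2) - (-4)*(-8) = 6 - 32 = -26.
det(T) = (8)*(22) - (5)*(-16) + (-3)*(-26) = 176 + 80 + 78 = 334.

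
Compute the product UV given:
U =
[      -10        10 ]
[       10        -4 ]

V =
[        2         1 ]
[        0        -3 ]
UV =
[      -20       -40 ]
[       20        22 ]

Matrix multiplication: (UV)[i][j] = sum over k of U[i][k] * V[k][j].
  (UV)[0][0] = (-10)*(2) + (10)*(0) = -20
  (UV)[0][1] = (-10)*(1) + (10)*(-3) = -40
  (UV)[1][0] = (10)*(2) + (-4)*(0) = 20
  (UV)[1][1] = (10)*(1) + (-4)*(-3) = 22
UV =
[      -20       -40 ]
[       20        22 ]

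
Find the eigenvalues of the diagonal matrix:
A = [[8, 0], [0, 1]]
λ₁ = 8, λ₂ = 1

The characteristic polynomial of A is det(A - λI) = (8 - λ)(1 - λ) = 0.
The roots are λ = 8 and λ = 1, so the eigenvalues are the diagonal entries.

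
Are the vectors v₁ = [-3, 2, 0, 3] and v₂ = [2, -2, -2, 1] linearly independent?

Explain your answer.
Yes, linearly independent

Two vectors are linearly dependent iff one is a scalar multiple of the other.
No single scalar k satisfies v₂ = k·v₁ (the ratios of corresponding entries disagree), so v₁ and v₂ are linearly independent.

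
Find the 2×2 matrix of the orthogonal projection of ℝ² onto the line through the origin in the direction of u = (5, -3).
[[25/34, -15/34], [-15/34, 9/34]]

The orthogonal projection onto the line spanned by a nonzero vector u = (a, b) has matrix P = (u uᵀ) / (uᵀ u) = (1/(a² + b²)) · [[a², ab], [ab, b²]].
Here u = (5, -3), so a² + b² = 25 + 9 = 34.
P = (1/34) · [[25, -15], [-15, 9]] = [[25/34, -15/34], [-15/34, 9/34]].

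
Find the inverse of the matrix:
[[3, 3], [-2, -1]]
[[-1/3, -1], [2/3, 1]]

For [[a,b],[c,d]], inverse = (1/det)·[[d,-b],[-c,a]]
det = 3·-1 - 3·-2 = 3
Inverse = (1/3)·[[-1, -3], [2, 3]]
        = [[-1/3, -1], [2/3, 1]]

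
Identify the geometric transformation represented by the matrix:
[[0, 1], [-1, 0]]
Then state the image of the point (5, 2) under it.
rotation by 90° clockwise (i.e., 270° counterclockwise); image of (5, 2) is (2, -5)

This matches the form [[cos θ, -sin θ], [sin θ, cos θ]] of a rotation matrix; reading off cos θ and sin θ gives the angle.
The matrix [[0, 1], [-1, 0]] represents: rotation by 90° clockwise (i.e., 270° counterclockwise).
Applying it to (5, 2): [0·5 + 1·2, -1·5 + 0·2] = (2, -5).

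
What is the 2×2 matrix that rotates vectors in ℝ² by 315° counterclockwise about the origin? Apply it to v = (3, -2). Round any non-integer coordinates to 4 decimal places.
R = [[√2/2, √2/2], [-√2/2, √2/2]]; R·v = (0.7071, -3.5355)

A counterclockwise rotation by angle θ in ℝ² has matrix R(θ) = [[cos θ, -sin θ], [sin θ, cos θ]].
For θ = 315°: cos θ = √2/2, sin θ = -√2/2.
R(315°) = [[√2/2, √2/2], [-√2/2, √2/2]].
R·v = [√2/2·3 + (√2/2)·-2, -√2/2·3 + √2/2·-2] = (0.7071, -3.5355).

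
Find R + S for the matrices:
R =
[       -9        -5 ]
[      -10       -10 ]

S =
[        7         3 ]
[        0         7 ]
R + S =
[       -2        -2 ]
[      -10        -3 ]

Matrix addition is elementwise: (R+S)[i][j] = R[i][j] + S[i][j].
  (R+S)[0][0] = (-9) + (7) = -2
  (R+S)[0][1] = (-5) + (3) = -2
  (R+S)[1][0] = (-10) + (0) = -10
  (R+S)[1][1] = (-10) + (7) = -3
R + S =
[       -2        -2 ]
[      -10        -3 ]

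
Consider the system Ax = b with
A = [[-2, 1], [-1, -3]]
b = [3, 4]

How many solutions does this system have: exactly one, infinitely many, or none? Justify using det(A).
Exactly one solution

Compute det(A) = (-2)*(-3) - (1)*(-1) = 7.
Because det(A) ≠ 0, A is invertible and Ax = b has a unique solution for every b (here x = A⁻¹ b).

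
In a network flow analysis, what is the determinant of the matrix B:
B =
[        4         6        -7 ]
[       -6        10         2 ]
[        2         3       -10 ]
det(B) = -494

Expand along row 0 (cofactor expansion): det(B) = a*(e*i - f*h) - b*(d*i - f*g) + c*(d*h - e*g), where the 3×3 is [[a, b, c], [d, e, f], [g, h, i]].
Minor M_00 = (10)*(-10) - (2)*(3) = -100 - 6 = -106.
Minor M_01 = (-6)*(-10) - (2)*(2) = 60 - 4 = 56.
Minor M_02 = (-6)*(3) - (10)*(2) = -18 - 20 = -38.
det(B) = (4)*(-106) - (6)*(56) + (-7)*(-38) = -424 - 336 + 266 = -494.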